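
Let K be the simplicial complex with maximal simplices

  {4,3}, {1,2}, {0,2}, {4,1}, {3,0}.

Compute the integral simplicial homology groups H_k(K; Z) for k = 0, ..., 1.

H_0 = Z,  H_1 = Z.

Fix the vertex order 0 < 1 < 2 < 3 < 4 and write every simplex with vertices in increasing order. Then dim K = 1 and the simplices of K are:

  0-simplices (5): [0], [1], [2], [3], [4]
  1-simplices (5): [0,2], [0,3], [1,2], [1,4], [3,4]

giving chain groups C_0 ≅ Z^5, C_1 ≅ Z^5.

∂_1: C_1 → C_0 is given by ∂[p,q] = [q] − [p].
The resulting 5×5 matrix has rank 4, and its Smith normal form has invariant factors (1,1,1,1).

Now H_k = ker ∂_k / im ∂_{k+1}, so:

  H_0: rank C_0 − rank ∂_1 = 5 − 4 = 1, and the invariant factors of ∂_1 are all 1, so H_0 = Z.
  H_1: rank ker ∂_1 − rank ∂_2 = (5 − 4) − 0 = 1, and there is no ∂_2, so H_1 = Z.

(K is a triangulation of the circle S^1.)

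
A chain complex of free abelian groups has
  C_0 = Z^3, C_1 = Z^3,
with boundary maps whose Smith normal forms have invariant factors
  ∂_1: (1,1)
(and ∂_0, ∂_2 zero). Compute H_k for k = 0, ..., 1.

H_0 ≅ Z,  H_1 ≅ Z.

H_0: b_0 = 3 − 0 − 2 = 1; torsion from ∂_1 factors > 1: none. So H_0 ≅ Z.
H_1: b_1 = 3 − 2 − 0 = 1; torsion from ∂_2 factors > 1: none. So H_1 ≅ Z.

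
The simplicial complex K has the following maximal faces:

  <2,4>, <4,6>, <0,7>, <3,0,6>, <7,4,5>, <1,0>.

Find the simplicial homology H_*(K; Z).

Take the total order 0 < 1 < 2 < 3 < 4 < 5 < 6 < 7 on the vertex set. Then K (dimension 2) consists of the simplices:

  0-simplices (8): [0], [1], [2], [3], [4], [5], [6], [7]
  1-simplices (10): [0,1], [0,3], [0,6], [0,7], [2,4], [3,6], [4,5], [4,6], [4,7], [5,7]
  2-simplices (2): [0,3,6], [4,5,7]

so the chain groups are C_0 ≅ Z^8, C_1 ≅ Z^10, C_2 ≅ Z^2.

∂_1: C_1 → C_0 maps an edge to its endpoints' difference, ∂[p,q] = q − p. For instance
  ∂[0,3] = [3] − [0].
The 8×10 boundary matrix has rank 7 and Smith normal form diag(1,1,1,1,1,1,1).

∂_2: C_2 → C_1 maps a triangle to the signed sum of its edges. For instance
  ∂[4,5,7] = [5,7] − [4,7] + [4,5],
  ∂[0,3,6] = [3,6] − [0,6] + [0,3].
This gives a 10×2 integer matrix of rank 2; reducing to Smith normal form yields diagonal entries (1,1).

Computing H_k = (kernel of ∂_k) / (image of ∂_{k+1}):

  H_0: rank C_0 − rank ∂_1 = 8 − 7 = 1, and the invariant factors of ∂_1 are all 1, so H_0 = Z.
  H_1: rank ker ∂_1 − rank ∂_2 = (10 − 7) − 2 = 1, and the invariant factors of ∂_2 are all 1, so H_1 = Z.
  H_2: rank ker ∂_2 − rank ∂_3 = (2 − 2) − 0 = 0, and there is no ∂_3, so H_2 = 0.

As a check, the Euler characteristic is 8 − 10 + 2 = 0, which agrees with 1 − 1 + 0 = 0.

H_0 ≅ Z,  H_1 ≅ Z,  H_2 = 0.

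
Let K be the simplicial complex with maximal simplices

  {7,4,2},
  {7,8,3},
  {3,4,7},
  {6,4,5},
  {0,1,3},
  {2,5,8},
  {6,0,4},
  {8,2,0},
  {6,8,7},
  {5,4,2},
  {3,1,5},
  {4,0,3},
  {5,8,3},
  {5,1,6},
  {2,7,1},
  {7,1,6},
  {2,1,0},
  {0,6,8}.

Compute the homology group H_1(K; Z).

K has 9 vertices, 27 edges, 18 triangles.
rank ∂_1 = 8, rank ∂_2 = 17 ⇒ b_1 = 27 − 8 − 17 = 2; all invariant factors of ∂_2 are 1 so no torsion. So H_1 = Z^2.

H_1 = Z^2.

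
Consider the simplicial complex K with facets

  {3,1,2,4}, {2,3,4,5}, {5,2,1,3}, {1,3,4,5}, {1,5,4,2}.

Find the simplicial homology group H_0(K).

H_0 ≅ Z.

We work with the vertex ordering 1 < 2 < 3 < 4 < 5. The simplices of K, each written with vertices in increasing order, are:

  0-simplices (5): [1], [2], [3], [4], [5]
  1-simplices (10): [1,2], [1,3], [1,4], [1,5], [2,3], [2,4], [2,5], [3,4], [3,5], [4,5]
  2-simplices (10): [1,2,3], [1,2,4], [1,2,5], [1,3,4], [1,3,5], [1,4,5], [2,3,4], [2,3,5], [2,4,5], [3,4,5]
  3-simplices (5): [1,2,3,4], [1,2,3,5], [1,2,4,5], [1,3,4,5], [2,3,4,5]

so the chain groups are C_0 ≅ Z^5, C_1 ≅ Z^10, C_2 ≅ Z^10, C_3 ≅ Z^5.

Boundary ∂_1: C_1 → C_0 maps an edge to its endpoints' difference, ∂[p,q] = q − p. For instance
  ∂[3,5] = [5] − [3].
The 5×10 boundary matrix has rank 4 and Smith normal form diag(1,1,1,1).

Boundary ∂_2: C_2 → C_1 maps a triangle to the signed sum of its edges. For instance
  ∂[1,2,5] = [2,5] − [1,5] + [1,2],
  ∂[2,4,5] = [4,5] − [2,5] + [2,4].
The 10×10 boundary matrix has rank 6 and Smith normal form diag(1,1,1,1,1,1).

∂_3: C_3 → C_2 sends each 3-simplex σ to the alternating sum Σ_i (−1)^i (σ with its i-th vertex removed). For instance
  ∂[1,2,3,4] = [2,3,4] − [1,3,4] + [1,2,4] − [1,2,3],
  ∂[1,3,4,5] = [3,4,5] − [1,4,5] + [1,3,5] − [1,3,4].
This gives a 10×5 integer matrix of rank 4; reducing to Smith normal form yields diagonal entries (1,1,1,1).

Now H_k = ker ∂_k / im ∂_{k+1}, so:

  H_0: rank C_0 − rank ∂_1 = 5 − 4 = 1, and the invariant factors of ∂_1 are all 1, so H_0 = Z.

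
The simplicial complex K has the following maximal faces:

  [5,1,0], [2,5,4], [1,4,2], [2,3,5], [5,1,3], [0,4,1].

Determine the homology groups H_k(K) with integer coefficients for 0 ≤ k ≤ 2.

H_0 = Z,  H_1 = Z,  H_2 = 0.

Fix the vertex order 0 < 1 < 2 < 3 < 4 < 5 and write every simplex with vertices in increasing order. Then dim K = 2 and the simplices of K are:

  0-simplices (6): [0], [1], [2], [3], [4], [5]
  1-simplices (12): [0,1], [0,4], [0,5], [1,2], [1,3], [1,4], [1,5], [2,3], [2,4], [2,5], [3,5], [4,5]
  2-simplices (6): [0,1,4], [0,1,5], [1,2,4], [1,3,5], [2,3,5], [2,4,5]

Hence C_0 ≅ Z^6, C_1 ≅ Z^12, C_2 ≅ Z^6.

Boundary ∂_1: C_1 → C_0 is given by ∂[p,q] = [q] − [p].
As a 6×12 matrix over Z this has rank 5, with invariant factors (1,1,1,1,1).

∂_2: C_2 → C_1 sends each 2-simplex [p,q,r] to [q,r] − [p,r] + [p,q]. For instance
  ∂[2,3,5] = [3,5] − [2,5] + [2,3],
  ∂[0,1,4] = [1,4] − [0,4] + [0,1].
As a 12×6 matrix over Z this has rank 6, with invariant factors (1,1,1,1,1,1).

Computing H_k = (kernel of ∂_k) / (image of ∂_{k+1}):

  H_0: rank C_0 − rank ∂_1 = 6 − 5 = 1, and the invariant factors of ∂_1 are all 1, so H_0 ≅ Z.
  H_1: rank ker ∂_1 − rank ∂_2 = (12 − 5) − 6 = 1, and the invariant factors of ∂_2 are all 1, so H_1 ≅ Z.
  H_2: rank ker ∂_2 − rank ∂_3 = (6 − 6) − 0 = 0, and there is no ∂_3, so H_2 ≅ 0.

(K is a triangulation of the cylinder S^1 x I.)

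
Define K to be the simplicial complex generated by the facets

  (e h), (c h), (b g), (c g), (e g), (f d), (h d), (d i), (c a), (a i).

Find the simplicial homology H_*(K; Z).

H_0 ≅ Z,  H_1 ≅ Z^2.

We work with the vertex ordering a < b < c < d < e < f < g < h < i. The simplices of K, each written with vertices in increasing order, are:

  0-simplices (9): a, b, c, d, e, f, g, h, i
  1-simplices (10): ac, ai, bg, cg, ch, df, dh, di, eg, eh

giving chain groups C_0 ≅ Z^9, C_1 ≅ Z^10.

∂_1: C_1 → C_0 maps an edge to its endpoints' difference, ∂[p,q] = q − p. For instance
  ∂eh = h − e.
The 9×10 boundary matrix has rank 8 and Smith normal form diag(1,1,1,1,1,1,1,1).

From H_k ≅ ker(∂_k) / im(∂_{k+1}) we obtain:

  H_0: rank C_0 − rank ∂_1 = 9 − 8 = 1, and the invariant factors of ∂_1 are all 1, so H_0 ≅ Z.
  H_1: rank ker ∂_1 − rank ∂_2 = (10 − 8) − 0 = 2, and there is no ∂_2, so H_1 ≅ Z^2.

As a check, the Euler characteristic is 9 − 10 = -1, which agrees with 1 − 2 = -1.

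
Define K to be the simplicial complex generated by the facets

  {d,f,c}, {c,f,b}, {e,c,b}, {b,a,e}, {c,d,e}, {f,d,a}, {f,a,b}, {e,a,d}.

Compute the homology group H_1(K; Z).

Order the vertices as a < b < c < d < e < f. Listing each simplex with vertices in this order, K has dimension 2 with simplices:

  0-simplices (6): a, b, c, d, e, f
  1-simplices (12): ab, ad, ae, af, bc, be, bf, cd, ce, cf, de, df
  2-simplices (8): abe, abf, ade, adf, bce, bcf, cde, cdf

giving chain groups C_0 ≅ Z^6, C_1 ≅ Z^12, C_2 ≅ Z^8.

The boundary map ∂_1: C_1 → C_0 maps an edge to its endpoints' difference, ∂[p,q] = q − p. For instance
  ∂ce = e − c.
As a 6×12 matrix over Z this has rank 5, with invariant factors (1,1,1,1,1).

The boundary map ∂_2: C_2 → C_1 maps a triangle to the signed sum of its edges. For instance
  ∂bce = ce − be + bc,
  ∂abe = be − ae + ab.
As a 12×8 matrix over Z this has rank 7, with invariant factors (1,1,1,1,1,1,1).

From H_k ≅ ker(∂_k) / im(∂_{k+1}) we obtain:

  H_1: rank ker ∂_1 − rank ∂_2 = (12 − 5) − 7 = 0, and the invariant factors of ∂_2 are all 1, so H_1 = 0.

H_1 ≅ 0.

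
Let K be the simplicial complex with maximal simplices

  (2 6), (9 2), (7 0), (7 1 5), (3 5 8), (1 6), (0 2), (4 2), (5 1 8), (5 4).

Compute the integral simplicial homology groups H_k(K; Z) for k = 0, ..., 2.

We work with the vertex ordering 0 < 1 < 2 < 3 < 4 < 5 < 6 < 7 < 8 < 9. The simplices of K, each written with vertices in increasing order, are:

  0-simplices (10): [0], [1], [2], [3], [4], [5], [6], [7], [8], [9]
  1-simplices (14): [0,2], [0,7], [1,5], [1,6], [1,7], [1,8], [2,4], [2,6], [2,9], [3,5], [3,8], [4,5], [5,7], [5,8]
  2-simplices (3): [1,5,7], [1,5,8], [3,5,8]

so the chain groups are C_0 ≅ Z^10, C_1 ≅ Z^14, C_2 ≅ Z^3.

The boundary map ∂_1: C_1 → C_0 is given by ∂[p,q] = [q] − [p].
The 10×14 boundary matrix has rank 9 and Smith normal form diag(1,1,1,1,1,1,1,1,1).

Boundary ∂_2: C_2 → C_1 acts by ∂[p,q,r] = [q,r] − [p,r] + [p,q]. For instance
  ∂[3,5,8] = [5,8] − [3,8] + [3,5],
  ∂[1,5,8] = [5,8] − [1,8] + [1,5].
As a 14×3 matrix over Z this has rank 3, with invariant factors (1,1,1).

Computing H_k = (kernel of ∂_k) / (image of ∂_{k+1}):

  H_0: rank C_0 − rank ∂_1 = 10 − 9 = 1, and the invariant factors of ∂_1 are all 1, so H_0 ≅ Z.
  H_1: rank ker ∂_1 − rank ∂_2 = (14 − 9) − 3 = 2, and the invariant factors of ∂_2 are all 1, so H_1 ≅ Z^2.
  H_2: rank ker ∂_2 − rank ∂_3 = (3 − 3) − 0 = 0, and there is no ∂_3, so H_2 ≅ 0.

As a check, the Euler characteristic is 10 − 14 + 3 = -1, which agrees with 1 − 2 + 0 = -1.

H_0 ≅ Z,  H_1 ≅ Z^2,  H_2 = 0.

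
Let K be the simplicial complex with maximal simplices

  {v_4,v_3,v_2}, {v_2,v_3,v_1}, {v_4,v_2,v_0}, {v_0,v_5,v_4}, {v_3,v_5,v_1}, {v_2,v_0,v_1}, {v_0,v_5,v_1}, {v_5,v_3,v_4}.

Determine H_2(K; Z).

We work with the vertex ordering v_0 < v_1 < v_2 < v_3 < v_4 < v_5. The simplices of K, each written with vertices in increasing order, are:

  0-simplices (6): [v_0], [v_1], [v_2], [v_3], [v_4], [v_5]
  1-simplices (12): [v_0,v_1], [v_0,v_2], [v_0,v_4], [v_0,v_5], [v_1,v_2], [v_1,v_3], [v_1,v_5], [v_2,v_3], [v_2,v_4], [v_3,v_4], [v_3,v_5], [v_4,v_5]
  2-simplices (8): [v_0,v_1,v_2], [v_0,v_1,v_5], [v_0,v_2,v_4], [v_0,v_4,v_5], [v_1,v_2,v_3], [v_1,v_3,v_5], [v_2,v_3,v_4], [v_3,v_4,v_5]

giving chain groups C_0 ≅ Z^6, C_1 ≅ Z^12, C_2 ≅ Z^8.

Boundary ∂_1: C_1 → C_0 sends each edge [p,q] (with p < q) to q − p.
This gives a 6×12 integer matrix of rank 5; reducing to Smith normal form yields diagonal entries (1,1,1,1,1).

∂_2: C_2 → C_1 maps a triangle to the signed sum of its edges. For instance
  ∂[v_0,v_4,v_5] = [v_4,v_5] − [v_0,v_5] + [v_0,v_4],
  ∂[v_2,v_3,v_4] = [v_3,v_4] − [v_2,v_4] + [v_2,v_3].
The 12×8 boundary matrix has rank 7 and Smith normal form diag(1,1,1,1,1,1,1).

Reading off H_k = ker ∂_k / im ∂_{k+1}:

  H_2: rank ker ∂_2 − rank ∂_3 = (8 − 7) − 0 = 1, and there is no ∂_3, so H_2 = Z.

(K is a triangulation of the 2-sphere S^2.)

H_2 ≅ Z.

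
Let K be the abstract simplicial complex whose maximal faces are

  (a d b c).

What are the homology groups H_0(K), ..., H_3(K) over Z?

Order the vertices as a < b < c < d. Listing each simplex with vertices in this order, K has dimension 3 with simplices:

  0-simplices (4): a, b, c, d
  1-simplices (6): ab, ac, ad, bc, bd, cd
  2-simplices (4): abc, abd, acd, bcd
  3-simplices (1): abcd

giving chain groups C_0 ≅ Z^4, C_1 ≅ Z^6, C_2 ≅ Z^4, C_3 ≅ Z^1.

The boundary map ∂_1: C_1 → C_0 sends each edge [p,q] (with p < q) to q − p.
The resulting 4×6 matrix has rank 3, and its Smith normal form has invariant factors (1,1,1).

∂_2: C_2 → C_1 maps a triangle to the signed sum of its edges. For instance
  ∂bcd = cd − bd + bc,
  ∂abc = bc − ac + ab.
This gives a 6×4 integer matrix of rank 3; reducing to Smith normal form yields diagonal entries (1,1,1).

The boundary map ∂_3: C_3 → C_2 sends each 3-simplex σ to the alternating sum Σ_i (−1)^i (σ with its i-th vertex removed). For instance
  ∂abcd = bcd − acd + abd − abc.
The 4×1 boundary matrix has rank 1 and Smith normal form diag(1).

Reading off H_k = ker ∂_k / im ∂_{k+1}:

  H_0: rank C_0 − rank ∂_1 = 4 − 3 = 1, and the invariant factors of ∂_1 are all 1, so H_0 ≅ Z.
  H_1: rank ker ∂_1 − rank ∂_2 = (6 − 3) − 3 = 0, and the invariant factors of ∂_2 are all 1, so H_1 ≅ 0.
  H_2: rank ker ∂_2 − rank ∂_3 = (4 − 3) − 1 = 0, and the invariant factors of ∂_3 are all 1, so H_2 ≅ 0.
  H_3: rank ker ∂_3 − rank ∂_4 = (1 − 1) − 0 = 0, and there is no ∂_4, so H_3 ≅ 0.

As a check, the Euler characteristic is 4 − 6 + 4 − 1 = 1, which agrees with 1 − 0 + 0 − 0 = 1.

H_0 ≅ Z,  H_1 = 0,  H_2 = 0,  H_3 = 0.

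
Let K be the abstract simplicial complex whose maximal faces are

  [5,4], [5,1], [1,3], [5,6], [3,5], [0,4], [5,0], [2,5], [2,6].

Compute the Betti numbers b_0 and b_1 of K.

b_0 = 1, b_1 = 3.

We work with the vertex ordering 0 < 1 < 2 < 3 < 4 < 5 < 6. The simplices of K, each written with vertices in increasing order, are:

  0-simplices (7): [0], [1], [2], [3], [4], [5], [6]
  1-simplices (9): [0,4], [0,5], [1,3], [1,5], [2,5], [2,6], [3,5], [4,5], [5,6]

giving chain groups C_0 ≅ Z^7, C_1 ≅ Z^9.

∂_1: C_1 → C_0 is given by ∂[p,q] = [q] − [p]. For instance
  ∂[4,5] = [5] − [4].
The 7×9 boundary matrix has rank 6 and Smith normal form diag(1,1,1,1,1,1).

From H_k ≅ ker(∂_k) / im(∂_{k+1}) we obtain:

  H_0: rank C_0 − rank ∂_1 = 7 − 6 = 1, and the invariant factors of ∂_1 are all 1, so H_0 ≅ Z.
  H_1: rank ker ∂_1 − rank ∂_2 = (9 − 6) − 0 = 3, and there is no ∂_2, so H_1 ≅ Z^3.

Hence the Betti numbers are b_0 = 1, b_1 = 3.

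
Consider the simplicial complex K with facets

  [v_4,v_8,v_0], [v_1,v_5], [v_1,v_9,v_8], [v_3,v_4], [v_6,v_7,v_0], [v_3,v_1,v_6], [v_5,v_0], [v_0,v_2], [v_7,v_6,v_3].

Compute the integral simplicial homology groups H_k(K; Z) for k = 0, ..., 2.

H_0 = Z,  H_1 = Z^3,  H_2 = 0.

Fix the vertex order v_0 < v_1 < v_2 < v_3 < v_4 < v_5 < v_6 < v_7 < v_8 < v_9 and write every simplex with vertices in increasing order. Then dim K = 2 and the simplices of K are:

  0-simplices (10): [v_0], [v_1], [v_2], [v_3], [v_4], [v_5], [v_6], [v_7], [v_8], [v_9]
  1-simplices (17): (17 of them)
  2-simplices (5): [v_0,v_4,v_8], [v_0,v_6,v_7], [v_1,v_3,v_6], [v_1,v_8,v_9], [v_3,v_6,v_7]

giving chain groups C_0 ≅ Z^10, C_1 ≅ Z^17, C_2 ≅ Z^5.

The boundary map ∂_1: C_1 → C_0 maps an edge to its endpoints' difference, ∂[p,q] = q − p.
The resulting 10×17 matrix has rank 9, and its Smith normal form has invariant factors (1,1,1,1,1,1,1,1,1).

Boundary ∂_2: C_2 → C_1 maps a triangle to the signed sum of its edges. For instance
  ∂[v_3,v_6,v_7] = [v_6,v_7] − [v_3,v_7] + [v_3,v_6],
  ∂[v_0,v_4,v_8] = [v_4,v_8] − [v_0,v_8] + [v_0,v_4].
As a 17×5 matrix over Z this has rank 5, with invariant factors (1,1,1,1,1).

Computing H_k = (kernel of ∂_k) / (image of ∂_{k+1}):

  H_0: rank C_0 − rank ∂_1 = 10 − 9 = 1, and the invariant factors of ∂_1 are all 1, so H_0 ≅ Z.
  H_1: rank ker ∂_1 − rank ∂_2 = (17 − 9) − 5 = 3, and the invariant factors of ∂_2 are all 1, so H_1 ≅ Z^3.
  H_2: rank ker ∂_2 − rank ∂_3 = (5 − 5) − 0 = 0, and there is no ∂_3, so H_2 ≅ 0.

As a check, the Euler characteristic is 10 − 17 + 5 = -2, which agrees with 1 − 3 + 0 = -2.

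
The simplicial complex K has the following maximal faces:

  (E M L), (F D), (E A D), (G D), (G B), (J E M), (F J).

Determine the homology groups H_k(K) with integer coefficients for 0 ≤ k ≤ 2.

H_0 ≅ Z,  H_1 ≅ Z,  H_2 = 0.

Fix the vertex order A < B < D < E < F < G < J < L < M and write every simplex with vertices in increasing order. Then dim K = 2 and the simplices of K are:

  0-simplices (9): A, B, D, E, F, G, J, L, M
  1-simplices (12): AD, AE, BG, DE, DF, DG, EJ, EL, EM, FJ, JM, LM
  2-simplices (3): ADE, EJM, ELM

giving chain groups C_0 ≅ Z^9, C_1 ≅ Z^12, C_2 ≅ Z^3.

The boundary map ∂_1: C_1 → C_0 maps an edge to its endpoints' difference, ∂[p,q] = q − p.
As a 9×12 matrix over Z this has rank 8, with invariant factors (1,1,1,1,1,1,1,1).

The boundary map ∂_2: C_2 → C_1 sends each 2-simplex [p,q,r] to [q,r] − [p,r] + [p,q]. For instance
  ∂EJM = JM − EM + EJ,
  ∂ELM = LM − EM + EL.
The resulting 12×3 matrix has rank 3, and its Smith normal form has invariant factors (1,1,1).

Now H_k = ker ∂_k / im ∂_{k+1}, so:

  H_0: rank C_0 − rank ∂_1 = 9 − 8 = 1, and the invariant factors of ∂_1 are all 1, so H_0 = Z.
  H_1: rank ker ∂_1 − rank ∂_2 = (12 − 8) − 3 = 1, and the invariant factors of ∂_2 are all 1, so H_1 = Z.
  H_2: rank ker ∂_2 − rank ∂_3 = (3 − 3) − 0 = 0, and there is no ∂_3, so H_2 = 0.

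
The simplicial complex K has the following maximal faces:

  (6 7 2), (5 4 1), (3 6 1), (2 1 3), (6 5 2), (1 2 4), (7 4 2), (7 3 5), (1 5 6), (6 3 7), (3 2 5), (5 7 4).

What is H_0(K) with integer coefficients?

Order the vertices as 1 < 2 < 3 < 4 < 5 < 6 < 7. Listing each simplex with vertices in this order, K has dimension 2 with simplices:

  0-simplices (7): [1], [2], [3], [4], [5], [6], [7]
  1-simplices (18): [1,2], [1,3], [1,4], [1,5], [1,6], [2,3], [2,4], [2,5], [2,6], [2,7], [3,5], [3,6], [3,7], [4,5], [4,7], [5,6], [5,7], [6,7]
  2-simplices (12): [1,2,3], [1,2,4], [1,3,6], [1,4,5], [1,5,6], [2,3,5], [2,4,7], [2,5,6], [2,6,7], [3,5,7], [3,6,7], [4,5,7]

so the chain groups are C_0 ≅ Z^7, C_1 ≅ Z^18, C_2 ≅ Z^12.

Boundary ∂_1: C_1 → C_0 is given by ∂[p,q] = [q] − [p].
The 7×18 boundary matrix has rank 6 and Smith normal form diag(1,1,1,1,1,1).

Boundary ∂_2: C_2 → C_1 sends each 2-simplex [p,q,r] to [q,r] − [p,r] + [p,q]. For instance
  ∂[3,5,7] = [5,7] − [3,7] + [3,5],
  ∂[3,6,7] = [6,7] − [3,7] + [3,6].
As a 18×12 matrix over Z this has rank 12, with invariant factors (1,1,1,1,1,1,1,1,1,1,1,2).

Computing H_k = (kernel of ∂_k) / (image of ∂_{k+1}):

  H_0: rank C_0 − rank ∂_1 = 7 − 6 = 1, and the invariant factors of ∂_1 are all 1, so H_0 ≅ Z.

(K is a triangulation of the real projective plane RP^2.)

H_0 ≅ Z.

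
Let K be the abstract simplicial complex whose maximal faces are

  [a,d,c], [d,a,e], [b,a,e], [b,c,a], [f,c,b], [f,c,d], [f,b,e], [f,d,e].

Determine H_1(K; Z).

H_1 ≅ 0.

Order the vertices as a < b < c < d < e < f. Listing each simplex with vertices in this order, K has dimension 2 with simplices:

  0-simplices (6): a, b, c, d, e, f
  1-simplices (12): ab, ac, ad, ae, bc, be, bf, cd, cf, de, df, ef
  2-simplices (8): abc, abe, acd, ade, bcf, bef, cdf, def

so the chain groups are C_0 ≅ Z^6, C_1 ≅ Z^12, C_2 ≅ Z^8.

The boundary map ∂_1: C_1 → C_0 is given by ∂[p,q] = [q] − [p]. For instance
  ∂bf = f − b.
The resulting 6×12 matrix has rank 5, and its Smith normal form has invariant factors (1,1,1,1,1).

Boundary ∂_2: C_2 → C_1 acts by ∂[p,q,r] = [q,r] − [p,r] + [p,q]. For instance
  ∂bcf = cf − bf + bc,
  ∂bef = ef − bf + be.
As a 12×8 matrix over Z this has rank 7, with invariant factors (1,1,1,1,1,1,1).

Computing H_k = (kernel of ∂_k) / (image of ∂_{k+1}):

  H_1: rank ker ∂_1 − rank ∂_2 = (12 − 5) − 7 = 0, and the invariant factors of ∂_2 are all 1, so H_1 ≅ 0.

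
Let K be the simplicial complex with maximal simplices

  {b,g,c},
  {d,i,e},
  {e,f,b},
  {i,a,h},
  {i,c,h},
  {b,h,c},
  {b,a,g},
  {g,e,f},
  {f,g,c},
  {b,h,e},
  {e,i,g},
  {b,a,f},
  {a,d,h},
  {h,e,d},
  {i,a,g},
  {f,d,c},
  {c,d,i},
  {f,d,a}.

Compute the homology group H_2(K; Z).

Order the vertices as a < b < c < d < e < f < g < h < i. Listing each simplex with vertices in this order, K has dimension 2 with simplices:

  0-simplices (9): a, b, c, d, e, f, g, h, i
  1-simplices (27): ab, ad, af, ag, ah, ai, bc, be, bf, bg, bh, cd, cf, cg, ch, ci, de, df, dh, di, ef, eg, eh, ei, fg, gi, hi
  2-simplices (18): abf, abg, adf, adh, agi, ahi, bcg, bch, bef, beh, cdf, cdi, cfg, chi, deh, dei, efg, egi

so the chain groups are C_0 ≅ Z^9, C_1 ≅ Z^27, C_2 ≅ Z^18.

The boundary map ∂_1: C_1 → C_0 is given by ∂[p,q] = [q] − [p]. For instance
  ∂ei = i − e.
This gives a 9×27 integer matrix of rank 8; reducing to Smith normal form yields diagonal entries (1,1,1,1,1,1,1,1).

Boundary ∂_2: C_2 → C_1 acts by ∂[p,q,r] = [q,r] − [p,r] + [p,q]. For instance
  ∂cdf = df − cf + cd,
  ∂egi = gi − ei + eg.
The 27×18 boundary matrix has rank 18 and Smith normal form diag(1,1,1,1,1,1,1,1,1,1,1,1,1,1,1,1,1,2).

Now H_k = ker ∂_k / im ∂_{k+1}, so:

  H_2: rank ker ∂_2 − rank ∂_3 = (18 − 18) − 0 = 0, and there is no ∂_3, so H_2 ≅ 0.

H_2 ≅ 0.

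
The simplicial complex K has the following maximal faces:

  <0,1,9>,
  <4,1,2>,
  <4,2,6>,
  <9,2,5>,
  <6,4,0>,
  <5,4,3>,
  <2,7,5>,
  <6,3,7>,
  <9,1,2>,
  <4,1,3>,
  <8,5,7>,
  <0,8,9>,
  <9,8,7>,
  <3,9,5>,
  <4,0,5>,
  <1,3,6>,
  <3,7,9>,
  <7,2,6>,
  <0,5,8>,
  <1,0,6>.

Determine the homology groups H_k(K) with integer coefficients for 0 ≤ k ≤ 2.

H_0 ≅ Z,  H_1 ≅ Z × Z/2,  H_2 = 0.

Take the total order 0 < 1 < 2 < 3 < 4 < 5 < 6 < 7 < 8 < 9 on the vertex set. Then K (dimension 2) consists of the simplices:

  0-simplices (10): [0], [1], [2], [3], [4], [5], [6], [7], [8], [9]
  1-simplices (30): (30 of them)
  2-simplices (20): (20 of them)

giving chain groups C_0 ≅ Z^10, C_1 ≅ Z^30, C_2 ≅ Z^20.

∂_1: C_1 → C_0 sends each edge [p,q] (with p < q) to q − p.
As a 10×30 matrix over Z this has rank 9, with invariant factors (1,1,1,1,1,1,1,1,1).

∂_2: C_2 → C_1 acts by ∂[p,q,r] = [q,r] − [p,r] + [p,q]. For instance
  ∂[0,5,8] = [5,8] − [0,8] + [0,5],
  ∂[3,7,9] = [7,9] − [3,9] + [3,7].
As a 30×20 matrix over Z this has rank 20, with invariant factors (1,1,1,1,1,1,1,1,1,1,1,1,1,1,1,1,1,1,1,2).

Now H_k = ker ∂_k / im ∂_{k+1}, so:

  H_0: rank C_0 − rank ∂_1 = 10 − 9 = 1, and the invariant factors of ∂_1 are all 1, so H_0 = Z.
  H_1: rank ker ∂_1 − rank ∂_2 = (30 − 9) − 20 = 1, and ∂_2 has invariant factor 2 > 1, so H_1 = Z × Z/2.
  H_2: rank ker ∂_2 − rank ∂_3 = (20 − 20) − 0 = 0, and there is no ∂_3, so H_2 = 0.

(K is a triangulation of the Klein bottle.)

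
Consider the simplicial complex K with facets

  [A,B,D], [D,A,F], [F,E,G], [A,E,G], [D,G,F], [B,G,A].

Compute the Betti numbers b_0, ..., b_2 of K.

b_0 = 1, b_1 = 1, b_2 = 0.

We work with the vertex ordering A < B < D < E < F < G. The simplices of K, each written with vertices in increasing order, are:

  0-simplices (6): A, B, D, E, F, G
  1-simplices (12): AB, AD, AE, AF, AG, BD, BG, DF, DG, EF, EG, FG
  2-simplices (6): ABD, ABG, ADF, AEG, DFG, EFG

Hence C_0 ≅ Z^6, C_1 ≅ Z^12, C_2 ≅ Z^6.

Boundary ∂_1: C_1 → C_0 is given by ∂[p,q] = [q] − [p]. For instance
  ∂FG = G − F.
As a 6×12 matrix over Z this has rank 5, with invariant factors (1,1,1,1,1).

Boundary ∂_2: C_2 → C_1 maps a triangle to the signed sum of its edges. For instance
  ∂ADF = DF − AF + AD,
  ∂ABG = BG − AG + AB.
The resulting 12×6 matrix has rank 6, and its Smith normal form has invariant factors (1,1,1,1,1,1).

Computing H_k = (kernel of ∂_k) / (image of ∂_{k+1}):

  H_0: rank C_0 − rank ∂_1 = 6 − 5 = 1, and the invariant factors of ∂_1 are all 1, so H_0 ≅ Z.
  H_1: rank ker ∂_1 − rank ∂_2 = (12 − 5) − 6 = 1, and the invariant factors of ∂_2 are all 1, so H_1 ≅ Z.
  H_2: rank ker ∂_2 − rank ∂_3 = (6 − 6) − 0 = 0, and there is no ∂_3, so H_2 ≅ 0.

As a check, the Euler characteristic is 6 − 12 + 6 = 0, which agrees with 1 − 1 + 0 = 0.

Hence the Betti numbers are b_0 = 1, b_1 = 1, b_2 = 0.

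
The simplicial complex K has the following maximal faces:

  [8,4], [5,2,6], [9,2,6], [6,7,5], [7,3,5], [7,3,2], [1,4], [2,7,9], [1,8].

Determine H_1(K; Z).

We work with the vertex ordering 1 < 2 < 3 < 4 < 5 < 6 < 7 < 8 < 9. The simplices of K, each written with vertices in increasing order, are:

  0-simplices (9): [1], [2], [3], [4], [5], [6], [7], [8], [9]
  1-simplices (15): [1,4], [1,8], [2,3], [2,5], [2,6], [2,7], [2,9], [3,5], [3,7], [4,8], [5,6], [5,7], [6,7], [6,9], [7,9]
  2-simplices (6): [2,3,7], [2,5,6], [2,6,9], [2,7,9], [3,5,7], [5,6,7]

giving chain groups C_0 ≅ Z^9, C_1 ≅ Z^15, C_2 ≅ Z^6.

Boundary ∂_1: C_1 → C_0 maps an edge to its endpoints' difference, ∂[p,q] = q − p.
The resulting 9×15 matrix has rank 7, and its Smith normal form has invariant factors (1,1,1,1,1,1,1).

The boundary map ∂_2: C_2 → C_1 maps a triangle to the signed sum of its edges. For instance
  ∂[2,3,7] = [3,7] − [2,7] + [2,3],
  ∂[5,6,7] = [6,7] − [5,7] + [5,6].
The 15×6 boundary matrix has rank 6 and Smith normal form diag(1,1,1,1,1,1).

Computing H_k = (kernel of ∂_k) / (image of ∂_{k+1}):

  H_1: rank ker ∂_1 − rank ∂_2 = (15 − 7) − 6 = 2, and the invariant factors of ∂_2 are all 1, so H_1 ≅ Z^2.

H_1 = Z^2.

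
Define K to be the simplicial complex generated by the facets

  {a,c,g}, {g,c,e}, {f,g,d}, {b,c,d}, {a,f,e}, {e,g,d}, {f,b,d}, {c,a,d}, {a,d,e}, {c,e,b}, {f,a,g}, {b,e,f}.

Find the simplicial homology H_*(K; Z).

H_0 ≅ Z,  H_1 ≅ Z/2,  H_2 = 0.

We work with the vertex ordering a < b < c < d < e < f < g. The simplices of K, each written with vertices in increasing order, are:

  0-simplices (7): a, b, c, d, e, f, g
  1-simplices (18): ac, ad, ae, af, ag, bc, bd, be, bf, cd, ce, cg, de, df, dg, ef, eg, fg
  2-simplices (12): acd, acg, ade, aef, afg, bcd, bce, bdf, bef, ceg, deg, dfg

so the chain groups are C_0 ≅ Z^7, C_1 ≅ Z^18, C_2 ≅ Z^12.

∂_1: C_1 → C_0 sends each edge [p,q] (with p < q) to q − p. For instance
  ∂dg = g − d.
The resulting 7×18 matrix has rank 6, and its Smith normal form has invariant factors (1,1,1,1,1,1).

Boundary ∂_2: C_2 → C_1 acts by ∂[p,q,r] = [q,r] − [p,r] + [p,q]. For instance
  ∂bdf = df − bf + bd,
  ∂aef = ef − af + ae.
This gives a 18×12 integer matrix of rank 12; reducing to Smith normal form yields diagonal entries (1,1,1,1,1,1,1,1,1,1,1,2).

Now H_k = ker ∂_k / im ∂_{k+1}, so:

  H_0: rank C_0 − rank ∂_1 = 7 − 6 = 1, and the invariant factors of ∂_1 are all 1, so H_0 = Z.
  H_1: rank ker ∂_1 − rank ∂_2 = (18 − 6) − 12 = 0, and ∂_2 has invariant factor 2 > 1, so H_1 = Z/2.
  H_2: rank ker ∂_2 − rank ∂_3 = (12 − 12) − 0 = 0, and there is no ∂_3, so H_2 = 0.

As a check, the Euler characteristic is 7 − 18 + 12 = 1, which agrees with 1 − 0 + 0 = 1.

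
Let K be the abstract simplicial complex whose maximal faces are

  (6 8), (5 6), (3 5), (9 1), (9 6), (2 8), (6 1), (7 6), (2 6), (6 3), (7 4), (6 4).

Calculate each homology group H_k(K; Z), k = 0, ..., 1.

H_0 ≅ Z,  H_1 ≅ Z^4.

K has 9 vertices, 12 edges.
rank ∂_0 = 0, rank ∂_1 = 8 ⇒ b_0 = 9 − 0 − 8 = 1; all invariant factors of ∂_1 are 1 so no torsion. So H_0 ≅ Z.
rank ∂_1 = 8, rank ∂_2 = 0 ⇒ b_1 = 12 − 8 − 0 = 4. So H_1 ≅ Z^4.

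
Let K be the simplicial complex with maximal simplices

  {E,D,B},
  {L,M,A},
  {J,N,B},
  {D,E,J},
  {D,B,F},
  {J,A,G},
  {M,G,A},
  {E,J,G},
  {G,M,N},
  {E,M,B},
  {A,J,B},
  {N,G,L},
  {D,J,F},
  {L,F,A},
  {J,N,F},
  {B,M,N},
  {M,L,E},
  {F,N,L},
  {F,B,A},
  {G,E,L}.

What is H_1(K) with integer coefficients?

We work with the vertex ordering A < B < D < E < F < G < J < L < M < N. The simplices of K, each written with vertices in increasing order, are:

  0-simplices (10): A, B, D, E, F, G, J, L, M, N
  1-simplices (30): AB, AF, AG, AJ, AL, AM, BD, BE, BF, BJ, BM, BN, DE, DF, DJ, EG, EJ, EL, EM, FJ, FL, FN, GJ, GL, GM, GN, JN, LM, LN, MN
  2-simplices (20): ABF, ABJ, AFL, AGJ, AGM, ALM, BDE, BDF, BEM, BJN, BMN, DEJ, DFJ, EGJ, EGL, ELM, FJN, FLN, GLN, GMN

Hence C_0 ≅ Z^10, C_1 ≅ Z^30, C_2 ≅ Z^20.

The boundary map ∂_1: C_1 → C_0 sends each edge [p,q] (with p < q) to q − p.
The 10×30 boundary matrix has rank 9 and Smith normal form diag(1,1,1,1,1,1,1,1,1).

∂_2: C_2 → C_1 sends each 2-simplex [p,q,r] to [q,r] − [p,r] + [p,q]. For instance
  ∂BMN = MN − BN + BM,
  ∂ABJ = BJ − AJ + AB.
As a 30×20 matrix over Z this has rank 20, with invariant factors (1,1,1,1,1,1,1,1,1,1,1,1,1,1,1,1,1,1,1,2).

Now H_k = ker ∂_k / im ∂_{k+1}, so:

  H_1: rank ker ∂_1 − rank ∂_2 = (30 − 9) − 20 = 1, and ∂_2 has invariant factor 2 > 1, so H_1 ≅ Z ⊕ Z_2.

(K is a triangulation of the Klein bottle.)

H_1 = Z ⊕ Z_2.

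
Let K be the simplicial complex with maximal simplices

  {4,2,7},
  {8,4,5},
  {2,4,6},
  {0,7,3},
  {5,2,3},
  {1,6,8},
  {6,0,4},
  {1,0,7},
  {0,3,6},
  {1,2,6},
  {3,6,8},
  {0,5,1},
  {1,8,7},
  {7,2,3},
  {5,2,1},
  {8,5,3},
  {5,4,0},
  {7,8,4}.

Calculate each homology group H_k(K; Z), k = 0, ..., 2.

Order the vertices as 0 < 1 < 2 < 3 < 4 < 5 < 6 < 7 < 8. Listing each simplex with vertices in this order, K has dimension 2 with simplices:

  0-simplices (9): [0], [1], [2], [3], [4], [5], [6], [7], [8]
  1-simplices (27): (27 of them)
  2-simplices (18): [0,1,5], [0,1,7], [0,3,6], [0,3,7], [0,4,5], [0,4,6], [1,2,5], [1,2,6], [1,6,8], [1,7,8], [2,3,5], [2,3,7], [2,4,6], [2,4,7], [3,5,8], [3,6,8], [4,5,8], [4,7,8]

Hence C_0 ≅ Z^9, C_1 ≅ Z^27, C_2 ≅ Z^18.

The boundary map ∂_1: C_1 → C_0 maps an edge to its endpoints' difference, ∂[p,q] = q − p.
The 9×27 boundary matrix has rank 8 and Smith normal form diag(1,1,1,1,1,1,1,1).

The boundary map ∂_2: C_2 → C_1 maps a triangle to the signed sum of its edges. For instance
  ∂[4,7,8] = [7,8] − [4,8] + [4,7],
  ∂[2,4,7] = [4,7] − [2,7] + [2,4].
As a 27×18 matrix over Z this has rank 17, with invariant factors (1,1,1,1,1,1,1,1,1,1,1,1,1,1,1,1,1).

Now H_k = ker ∂_k / im ∂_{k+1}, so:

  H_0: rank C_0 − rank ∂_1 = 9 − 8 = 1, and the invariant factors of ∂_1 are all 1, so H_0 = Z.
  H_1: rank ker ∂_1 − rank ∂_2 = (27 − 8) − 17 = 2, and the invariant factors of ∂_2 are all 1, so H_1 = Z^2.
  H_2: rank ker ∂_2 − rank ∂_3 = (18 − 17) − 0 = 1, and there is no ∂_3, so H_2 = Z.

As a check, the Euler characteristic is 9 − 27 + 18 = 0, which agrees with 1 − 2 + 1 = 0.

H_0 = Z,  H_1 = Z^2,  H_2 = Z.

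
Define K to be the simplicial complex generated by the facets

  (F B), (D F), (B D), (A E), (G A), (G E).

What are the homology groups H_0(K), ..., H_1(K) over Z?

H_0 ≅ Z^2,  H_1 ≅ Z^2.

Fix the vertex order A < B < D < E < F < G and write every simplex with vertices in increasing order. Then dim K = 1 and the simplices of K are:

  0-simplices (6): A, B, D, E, F, G
  1-simplices (6): AE, AG, BD, BF, DF, EG

giving chain groups C_0 ≅ Z^6, C_1 ≅ Z^6.

∂_1: C_1 → C_0 sends each edge [p,q] (with p < q) to q − p.
The resulting 6×6 matrix has rank 4, and its Smith normal form has invariant factors (1,1,1,1).

Now H_k = ker ∂_k / im ∂_{k+1}, so:

  H_0: rank C_0 − rank ∂_1 = 6 − 4 = 2, and the invariant factors of ∂_1 are all 1, so H_0 ≅ Z^2.
  H_1: rank ker ∂_1 − rank ∂_2 = (6 − 4) − 0 = 2, and there is no ∂_2, so H_1 ≅ Z^2.

(K is a triangulation of the disjoint union of the circle S^1 and the circle S^1.)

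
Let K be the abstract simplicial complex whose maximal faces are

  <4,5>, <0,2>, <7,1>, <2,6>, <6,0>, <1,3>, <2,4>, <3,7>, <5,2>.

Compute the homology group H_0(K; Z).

H_0 ≅ Z^2.

Order the vertices as 0 < 1 < 2 < 3 < 4 < 5 < 6 < 7. Listing each simplex with vertices in this order, K has dimension 1 with simplices:

  0-simplices (8): [0], [1], [2], [3], [4], [5], [6], [7]
  1-simplices (9): [0,2], [0,6], [1,3], [1,7], [2,4], [2,5], [2,6], [3,7], [4,5]

so the chain groups are C_0 ≅ Z^8, C_1 ≅ Z^9.

The boundary map ∂_1: C_1 → C_0 maps an edge to its endpoints' difference, ∂[p,q] = q − p. For instance
  ∂[2,6] = [6] − [2].
As a 8×9 matrix over Z this has rank 6, with invariant factors (1,1,1,1,1,1).

Reading off H_k = ker ∂_k / im ∂_{k+1}:

  H_0: rank C_0 − rank ∂_1 = 8 − 6 = 2, and the invariant factors of ∂_1 are all 1, so H_0 ≅ Z^2.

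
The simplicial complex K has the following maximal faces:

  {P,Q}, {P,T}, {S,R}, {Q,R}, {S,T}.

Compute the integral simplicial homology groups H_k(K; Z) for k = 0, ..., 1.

K has 5 vertices, 5 edges.
rank ∂_0 = 0, rank ∂_1 = 4 ⇒ b_0 = 5 − 0 − 4 = 1; all invariant factors of ∂_1 are 1 so no torsion. So H_0 = Z.
rank ∂_1 = 4, rank ∂_2 = 0 ⇒ b_1 = 5 − 4 − 0 = 1. So H_1 = Z.

H_0 ≅ Z,  H_1 ≅ Z.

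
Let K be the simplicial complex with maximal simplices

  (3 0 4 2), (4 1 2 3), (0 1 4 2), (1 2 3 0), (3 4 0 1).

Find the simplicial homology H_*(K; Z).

H_0 = Z,  H_1 = 0,  H_2 = 0,  H_3 = Z.

We work with the vertex ordering 0 < 1 < 2 < 3 < 4. The simplices of K, each written with vertices in increasing order, are:

  0-simplices (5): [0], [1], [2], [3], [4]
  1-simplices (10): [0,1], [0,2], [0,3], [0,4], [1,2], [1,3], [1,4], [2,3], [2,4], [3,4]
  2-simplices (10): [0,1,2], [0,1,3], [0,1,4], [0,2,3], [0,2,4], [0,3,4], [1,2,3], [1,2,4], [1,3,4], [2,3,4]
  3-simplices (5): [0,1,2,3], [0,1,2,4], [0,1,3,4], [0,2,3,4], [1,2,3,4]

so the chain groups are C_0 ≅ Z^5, C_1 ≅ Z^10, C_2 ≅ Z^10, C_3 ≅ Z^5.

∂_1: C_1 → C_0 maps an edge to its endpoints' difference, ∂[p,q] = q − p. For instance
  ∂[2,3] = [3] − [2].
As a 5×10 matrix over Z this has rank 4, with invariant factors (1,1,1,1).

The boundary map ∂_2: C_2 → C_1 sends each 2-simplex [p,q,r] to [q,r] − [p,r] + [p,q]. For instance
  ∂[0,2,4] = [2,4] − [0,4] + [0,2],
  ∂[0,1,3] = [1,3] − [0,3] + [0,1].
As a 10×10 matrix over Z this has rank 6, with invariant factors (1,1,1,1,1,1).

∂_3: C_3 → C_2 sends each 3-simplex σ to the alternating sum Σ_i (−1)^i (σ with its i-th vertex removed). For instance
  ∂[0,1,2,4] = [1,2,4] − [0,2,4] + [0,1,4] − [0,1,2],
  ∂[0,1,3,4] = [1,3,4] − [0,3,4] + [0,1,4] − [0,1,3].
As a 10×5 matrix over Z this has rank 4, with invariant factors (1,1,1,1).

From H_k ≅ ker(∂_k) / im(∂_{k+1}) we obtain:

  H_0: rank C_0 − rank ∂_1 = 5 − 4 = 1, and the invariant factors of ∂_1 are all 1, so H_0 = Z.
  H_1: rank ker ∂_1 − rank ∂_2 = (10 − 4) − 6 = 0, and the invariant factors of ∂_2 are all 1, so H_1 = 0.
  H_2: rank ker ∂_2 − rank ∂_3 = (10 − 6) − 4 = 0, and the invariant factors of ∂_3 are all 1, so H_2 = 0.
  H_3: rank ker ∂_3 − rank ∂_4 = (5 − 4) − 0 = 1, and there is no ∂_4, so H_3 = Z.

(K is a triangulation of the 3-sphere S^3.)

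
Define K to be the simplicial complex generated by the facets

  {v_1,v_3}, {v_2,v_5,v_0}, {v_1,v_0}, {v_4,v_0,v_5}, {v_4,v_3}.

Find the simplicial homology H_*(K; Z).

H_0 ≅ Z,  H_1 ≅ Z,  H_2 = 0.

Fix the vertex order v_0 < v_1 < v_2 < v_3 < v_4 < v_5 and write every simplex with vertices in increasing order. Then dim K = 2 and the simplices of K are:

  0-simplices (6): [v_0], [v_1], [v_2], [v_3], [v_4], [v_5]
  1-simplices (8): [v_0,v_1], [v_0,v_2], [v_0,v_4], [v_0,v_5], [v_1,v_3], [v_2,v_5], [v_3,v_4], [v_4,v_5]
  2-simplices (2): [v_0,v_2,v_5], [v_0,v_4,v_5]

Hence C_0 ≅ Z^6, C_1 ≅ Z^8, C_2 ≅ Z^2.

Boundary ∂_1: C_1 → C_0 sends each edge [p,q] (with p < q) to q − p. For instance
  ∂[v_0,v_2] = [v_2] − [v_0].
The 6×8 boundary matrix has rank 5 and Smith normal form diag(1,1,1,1,1).

∂_2: C_2 → C_1 sends each 2-simplex [p,q,r] to [q,r] − [p,r] + [p,q]. For instance
  ∂[v_0,v_4,v_5] = [v_4,v_5] − [v_0,v_5] + [v_0,v_4],
  ∂[v_0,v_2,v_5] = [v_2,v_5] − [v_0,v_5] + [v_0,v_2].
The resulting 8×2 matrix has rank 2, and its Smith normal form has invariant factors (1,1).

From H_k ≅ ker(∂_k) / im(∂_{k+1}) we obtain:

  H_0: rank C_0 − rank ∂_1 = 6 − 5 = 1, and the invariant factors of ∂_1 are all 1, so H_0 = Z.
  H_1: rank ker ∂_1 − rank ∂_2 = (8 − 5) − 2 = 1, and the invariant factors of ∂_2 are all 1, so H_1 = Z.
  H_2: rank ker ∂_2 − rank ∂_3 = (2 − 2) − 0 = 0, and there is no ∂_3, so H_2 = 0.

As a check, the Euler characteristic is 6 − 8 + 2 = 0, which agrees with 1 − 1 + 0 = 0.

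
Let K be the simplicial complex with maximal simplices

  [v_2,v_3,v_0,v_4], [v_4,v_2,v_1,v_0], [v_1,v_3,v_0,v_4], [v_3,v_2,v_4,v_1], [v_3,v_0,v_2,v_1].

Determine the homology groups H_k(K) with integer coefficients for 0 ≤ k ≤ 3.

H_0 ≅ Z,  H_1 = 0,  H_2 = 0,  H_3 ≅ Z.

Fix the vertex order v_0 < v_1 < v_2 < v_3 < v_4 and write every simplex with vertices in increasing order. Then dim K = 3 and the simplices of K are:

  0-simplices (5): [v_0], [v_1], [v_2], [v_3], [v_4]
  1-simplices (10): [v_0,v_1], [v_0,v_2], [v_0,v_3], [v_0,v_4], [v_1,v_2], [v_1,v_3], [v_1,v_4], [v_2,v_3], [v_2,v_4], [v_3,v_4]
  2-simplices (10): [v_0,v_1,v_2], [v_0,v_1,v_3], [v_0,v_1,v_4], [v_0,v_2,v_3], [v_0,v_2,v_4], [v_0,v_3,v_4], [v_1,v_2,v_3], [v_1,v_2,v_4], [v_1,v_3,v_4], [v_2,v_3,v_4]
  3-simplices (5): [v_0,v_1,v_2,v_3], [v_0,v_1,v_2,v_4], [v_0,v_1,v_3,v_4], [v_0,v_2,v_3,v_4], [v_1,v_2,v_3,v_4]

Hence C_0 ≅ Z^5, C_1 ≅ Z^10, C_2 ≅ Z^10, C_3 ≅ Z^5.

∂_1: C_1 → C_0 sends each edge [p,q] (with p < q) to q − p. For instance
  ∂[v_1,v_4] = [v_4] − [v_1].
This gives a 5×10 integer matrix of rank 4; reducing to Smith normal form yields diagonal entries (1,1,1,1).

Boundary ∂_2: C_2 → C_1 maps a triangle to the signed sum of its edges. For instance
  ∂[v_0,v_1,v_4] = [v_1,v_4] − [v_0,v_4] + [v_0,v_1],
  ∂[v_0,v_1,v_3] = [v_1,v_3] − [v_0,v_3] + [v_0,v_1].
This gives a 10×10 integer matrix of rank 6; reducing to Smith normal form yields diagonal entries (1,1,1,1,1,1).

The boundary map ∂_3: C_3 → C_2 sends each 3-simplex σ to the alternating sum Σ_i (−1)^i (σ with its i-th vertex removed). For instance
  ∂[v_0,v_1,v_2,v_4] = [v_1,v_2,v_4] − [v_0,v_2,v_4] + [v_0,v_1,v_4] − [v_0,v_1,v_2],
  ∂[v_0,v_1,v_3,v_4] = [v_1,v_3,v_4] − [v_0,v_3,v_4] + [v_0,v_1,v_4] − [v_0,v_1,v_3].
The resulting 10×5 matrix has rank 4, and its Smith normal form has invariant factors (1,1,1,1).

Computing H_k = (kernel of ∂_k) / (image of ∂_{k+1}):

  H_0: rank C_0 − rank ∂_1 = 5 − 4 = 1, and the invariant factors of ∂_1 are all 1, so H_0 = Z.
  H_1: rank ker ∂_1 − rank ∂_2 = (10 − 4) − 6 = 0, and the invariant factors of ∂_2 are all 1, so H_1 = 0.
  H_2: rank ker ∂_2 − rank ∂_3 = (10 − 6) − 4 = 0, and the invariant factors of ∂_3 are all 1, so H_2 = 0.
  H_3: rank ker ∂_3 − rank ∂_4 = (5 − 4) − 0 = 1, and there is no ∂_4, so H_3 = Z.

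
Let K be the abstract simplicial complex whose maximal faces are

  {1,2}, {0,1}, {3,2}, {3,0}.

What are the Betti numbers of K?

We work with the vertex ordering 0 < 1 < 2 < 3. The simplices of K, each written with vertices in increasing order, are:

  0-simplices (4): [0], [1], [2], [3]
  1-simplices (4): [0,1], [0,3], [1,2], [2,3]

Hence C_0 ≅ Z^4, C_1 ≅ Z^4.

Boundary ∂_1: C_1 → C_0 is given by ∂[p,q] = [q] − [p].
The resulting 4×4 matrix has rank 3, and its Smith normal form has invariant factors (1,1,1).

Reading off H_k = ker ∂_k / im ∂_{k+1}:

  H_0: rank C_0 − rank ∂_1 = 4 − 3 = 1, and the invariant factors of ∂_1 are all 1, so H_0 ≅ Z.
  H_1: rank ker ∂_1 − rank ∂_2 = (4 − 3) − 0 = 1, and there is no ∂_2, so H_1 ≅ Z.

As a check, the Euler characteristic is 4 − 4 = 0, which agrees with 1 − 1 = 0.

Hence the Betti numbers are b_0 = 1, b_1 = 1.

b_0 = 1, b_1 = 1.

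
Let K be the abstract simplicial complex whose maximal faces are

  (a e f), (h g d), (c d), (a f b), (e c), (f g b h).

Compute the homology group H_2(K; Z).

Take the total order a < b < c < d < e < f < g < h on the vertex set. Then K (dimension 3) consists of the simplices:

  0-simplices (8): a, b, c, d, e, f, g, h
  1-simplices (14): ab, ae, af, bf, bg, bh, cd, ce, dg, dh, ef, fg, fh, gh
  2-simplices (7): abf, aef, bfg, bfh, bgh, dgh, fgh
  3-simplices (1): bfgh

Hence C_0 ≅ Z^8, C_1 ≅ Z^14, C_2 ≅ Z^7, C_3 ≅ Z^1.

The boundary map ∂_1: C_1 → C_0 maps an edge to its endpoints' difference, ∂[p,q] = q − p.
The resulting 8×14 matrix has rank 7, and its Smith normal form has invariant factors (1,1,1,1,1,1,1).

∂_2: C_2 → C_1 maps a triangle to the signed sum of its edges. For instance
  ∂bfg = fg − bg + bf,
  ∂fgh = gh − fh + fg.
The 14×7 boundary matrix has rank 6 and Smith normal form diag(1,1,1,1,1,1).

The boundary map ∂_3: C_3 → C_2 sends each 3-simplex σ to the alternating sum Σ_i (−1)^i (σ with its i-th vertex removed). For instance
  ∂bfgh = fgh − bgh + bfh − bfg.
The resulting 7×1 matrix has rank 1, and its Smith normal form has invariant factors (1).

From H_k ≅ ker(∂_k) / im(∂_{k+1}) we obtain:

  H_2: rank ker ∂_2 − rank ∂_3 = (7 − 6) − 1 = 0, and the invariant factors of ∂_3 are all 1, so H_2 = 0.

H_2 = 0.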